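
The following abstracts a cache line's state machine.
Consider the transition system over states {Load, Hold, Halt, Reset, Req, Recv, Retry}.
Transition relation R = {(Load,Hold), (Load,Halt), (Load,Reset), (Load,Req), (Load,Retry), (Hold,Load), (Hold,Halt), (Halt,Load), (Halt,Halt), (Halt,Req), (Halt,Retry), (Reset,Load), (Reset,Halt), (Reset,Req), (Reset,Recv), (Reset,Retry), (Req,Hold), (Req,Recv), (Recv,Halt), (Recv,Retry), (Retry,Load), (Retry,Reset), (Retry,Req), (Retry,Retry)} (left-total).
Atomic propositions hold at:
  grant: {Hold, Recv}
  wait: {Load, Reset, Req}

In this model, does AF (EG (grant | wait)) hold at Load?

Sat(grant | wait) = {Load, Hold, Reset, Req, Recv}
EG (grant | wait): greatest fixpoint, start Z0 = {Load, Hold, Reset, Req, Recv}, keep only states in Sat with some successor in Z. Z1 = {Load, Hold, Reset, Req}; fixed.
Sat(EG (grant | wait)) = {Load, Hold, Reset, Req}
AF (EG (grant | wait)): least fixpoint, start Z0 = {Load, Hold, Reset, Req}, add states with every successor in Z. Already a fixed point.
Sat(AF (EG (grant | wait))) = {Load, Hold, Reset, Req}
Load ∈ Sat(AF (EG (grant | wait))) = {Load, Hold, Reset, Req}, so the formula holds at Load.

Yes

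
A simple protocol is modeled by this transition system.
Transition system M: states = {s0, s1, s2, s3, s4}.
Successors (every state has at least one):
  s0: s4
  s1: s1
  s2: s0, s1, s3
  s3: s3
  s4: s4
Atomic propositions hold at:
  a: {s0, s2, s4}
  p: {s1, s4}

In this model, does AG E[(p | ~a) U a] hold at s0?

Sat(~a) = {s1, s3}
Sat(p | ~a) = {s1, s3, s4}
E[(p | ~a) U a]: least fixpoint, start Z0 = Sat(a) = {s0, s2, s4}, add states in Sat(p | ~a) with some successor in Z. Already a fixed point.
Sat(E[(p | ~a) U a]) = {s0, s2, s4}
AG E[(p | ~a) U a]: greatest fixpoint, start Z0 = {s0, s2, s4}, keep only states in Sat with every successor in Z. Z1 = {s0, s4}; fixed.
Sat(AG E[(p | ~a) U a]) = {s0, s4}
s0 ∈ Sat(AG E[(p | ~a) U a]) = {s0, s4}, so the formula holds at s0.

Yes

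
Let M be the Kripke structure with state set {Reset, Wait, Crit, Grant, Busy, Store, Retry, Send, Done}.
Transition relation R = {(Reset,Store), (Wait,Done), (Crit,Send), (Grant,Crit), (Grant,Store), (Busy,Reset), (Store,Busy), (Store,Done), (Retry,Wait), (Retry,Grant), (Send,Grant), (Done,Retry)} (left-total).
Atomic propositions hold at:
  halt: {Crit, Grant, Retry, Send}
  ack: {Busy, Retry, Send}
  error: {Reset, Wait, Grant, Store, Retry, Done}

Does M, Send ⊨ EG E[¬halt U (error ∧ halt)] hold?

No

Sat(¬halt) = {Reset, Wait, Busy, Store, Done}
Sat(error ∧ halt) = {Grant, Retry}
E[¬halt U (error ∧ halt)]: least fixpoint, start Z0 = Sat((error ∧ halt)) = {Grant, Retry}, add states in Sat(¬halt) with some successor in Z. Z1 = {Grant, Retry, Done}; Z2 = {Wait, Grant, Store, Retry, Done}; Z3 = {Reset, Wait, Grant, Store, Retry, Done}; Z4 = {Reset, Wait, Grant, Busy, Store, Retry, Done}; fixed.
Sat(E[¬halt U (error ∧ halt)]) = {Reset, Wait, Grant, Busy, Store, Retry, Done}
EG E[¬halt U (error ∧ halt)]: greatest fixpoint, start Z0 = {Reset, Wait, Grant, Busy, Store, Retry, Done}, keep only states in Sat with some successor in Z. Already a fixed point.
Sat(EG E[¬halt U (error ∧ halt)]) = {Reset, Wait, Grant, Busy, Store, Retry, Done}
Send ∉ Sat(EG E[¬halt U (error ∧ halt)]) = {Reset, Wait, Grant, Busy, Store, Retry, Done}, so the formula does not hold at Send.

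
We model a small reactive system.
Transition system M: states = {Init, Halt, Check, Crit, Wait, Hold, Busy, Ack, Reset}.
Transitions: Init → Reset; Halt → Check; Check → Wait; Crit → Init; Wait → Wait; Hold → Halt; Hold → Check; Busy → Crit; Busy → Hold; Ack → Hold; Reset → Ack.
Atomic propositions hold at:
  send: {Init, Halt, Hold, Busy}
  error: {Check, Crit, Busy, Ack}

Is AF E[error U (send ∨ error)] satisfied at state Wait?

Sat(send ∨ error) = {Init, Halt, Check, Crit, Hold, Busy, Ack}
E[error U (send ∨ error)]: least fixpoint, start Z0 = Sat((send ∨ error)) = {Init, Halt, Check, Crit, Hold, Busy, Ack}, add states in Sat(error) with some successor in Z. Already a fixed point.
Sat(E[error U (send ∨ error)]) = {Init, Halt, Check, Crit, Hold, Busy, Ack}
AF E[error U (send ∨ error)]: least fixpoint, start Z0 = {Init, Halt, Check, Crit, Hold, Busy, Ack}, add states with every successor in Z. Z1 = {Init, Halt, Check, Crit, Hold, Busy, Ack, Reset}; fixed.
Sat(AF E[error U (send ∨ error)]) = {Init, Halt, Check, Crit, Hold, Busy, Ack, Reset}
Wait ∉ Sat(AF E[error U (send ∨ error)]) = {Init, Halt, Check, Crit, Hold, Busy, Ack, Reset}, so the formula does not hold at Wait.

No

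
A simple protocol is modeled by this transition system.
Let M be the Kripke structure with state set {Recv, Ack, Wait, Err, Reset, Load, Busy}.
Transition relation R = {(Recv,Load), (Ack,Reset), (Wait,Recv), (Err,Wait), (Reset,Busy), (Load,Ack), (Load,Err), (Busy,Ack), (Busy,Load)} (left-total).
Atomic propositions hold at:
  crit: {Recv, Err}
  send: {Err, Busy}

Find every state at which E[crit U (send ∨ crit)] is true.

{Recv, Err, Busy}

Sat(send ∨ crit) = {Recv, Err, Busy}
E[crit U (send ∨ crit)]: least fixpoint, start Z0 = Sat((send ∨ crit)) = {Recv, Err, Busy}, add states in Sat(crit) with some successor in Z. Already a fixed point.
Sat(E[crit U (send ∨ crit)]) = {Recv, Err, Busy}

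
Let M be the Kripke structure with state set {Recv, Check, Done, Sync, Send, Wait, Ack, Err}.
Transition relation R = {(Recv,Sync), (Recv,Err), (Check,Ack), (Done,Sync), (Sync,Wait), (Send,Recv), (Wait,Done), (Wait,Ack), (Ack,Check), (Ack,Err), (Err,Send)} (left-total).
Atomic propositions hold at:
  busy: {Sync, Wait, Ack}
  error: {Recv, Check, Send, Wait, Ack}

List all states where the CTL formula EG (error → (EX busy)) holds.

{Recv, Done, Sync, Wait}

Sat(EX busy) = {s : some successor in {Sync, Wait, Ack}} = {Recv, Check, Done, Sync, Wait}
Sat(error → (EX busy)) = {Recv, Check, Done, Sync, Wait, Err}
EG (error → (EX busy)): greatest fixpoint, start Z0 = {Recv, Check, Done, Sync, Wait, Err}, keep only states in Sat with some successor in Z. Z1 = {Recv, Done, Sync, Wait}; fixed.
Sat(EG (error → (EX busy))) = {Recv, Done, Sync, Wait}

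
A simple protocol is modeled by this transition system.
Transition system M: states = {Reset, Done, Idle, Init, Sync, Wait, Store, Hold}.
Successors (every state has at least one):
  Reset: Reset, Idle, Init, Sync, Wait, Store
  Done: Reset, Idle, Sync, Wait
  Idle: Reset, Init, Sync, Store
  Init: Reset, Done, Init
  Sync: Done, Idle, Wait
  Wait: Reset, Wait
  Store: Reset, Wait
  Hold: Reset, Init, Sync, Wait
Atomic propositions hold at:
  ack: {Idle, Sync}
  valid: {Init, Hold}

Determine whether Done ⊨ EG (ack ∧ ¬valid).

No

Sat(¬valid) = {Reset, Done, Idle, Sync, Wait, Store}
Sat(ack ∧ ¬valid) = {Idle, Sync}
EG (ack ∧ ¬valid): greatest fixpoint, start Z0 = {Idle, Sync}, keep only states in Sat with some successor in Z. Already a fixed point.
Sat(EG (ack ∧ ¬valid)) = {Idle, Sync}
Done ∉ Sat(EG (ack ∧ ¬valid)) = {Idle, Sync}, so the formula does not hold at Done.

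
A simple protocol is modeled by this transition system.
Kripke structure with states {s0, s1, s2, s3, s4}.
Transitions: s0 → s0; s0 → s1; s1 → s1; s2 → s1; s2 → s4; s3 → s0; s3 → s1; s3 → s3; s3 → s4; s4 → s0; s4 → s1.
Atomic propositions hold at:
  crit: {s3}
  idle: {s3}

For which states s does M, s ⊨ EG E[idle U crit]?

{s3}

E[idle U crit]: least fixpoint, start Z0 = Sat(crit) = {s3}, add states in Sat(idle) with some successor in Z. Already a fixed point.
Sat(E[idle U crit]) = {s3}
EG E[idle U crit]: greatest fixpoint, start Z0 = {s3}, keep only states in Sat with some successor in Z. Already a fixed point.
Sat(EG E[idle U crit]) = {s3}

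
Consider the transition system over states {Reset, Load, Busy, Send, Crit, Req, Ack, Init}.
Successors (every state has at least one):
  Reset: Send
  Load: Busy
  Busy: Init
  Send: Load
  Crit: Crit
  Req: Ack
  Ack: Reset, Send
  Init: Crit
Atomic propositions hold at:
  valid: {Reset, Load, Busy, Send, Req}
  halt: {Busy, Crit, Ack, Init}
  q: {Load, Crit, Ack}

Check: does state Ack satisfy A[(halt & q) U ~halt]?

Yes

Sat(halt & q) = {Crit, Ack}
Sat(~halt) = {Reset, Load, Send, Req}
A[(halt & q) U ~halt]: least fixpoint, start Z0 = Sat(~halt) = {Reset, Load, Send, Req}, add states in Sat(halt & q) with every successor in Z. Z1 = {Reset, Load, Send, Req, Ack}; fixed.
Sat(A[(halt & q) U ~halt]) = {Reset, Load, Send, Req, Ack}
Ack ∈ Sat(A[(halt & q) U ~halt]) = {Reset, Load, Send, Req, Ack}, so the formula holds at Ack.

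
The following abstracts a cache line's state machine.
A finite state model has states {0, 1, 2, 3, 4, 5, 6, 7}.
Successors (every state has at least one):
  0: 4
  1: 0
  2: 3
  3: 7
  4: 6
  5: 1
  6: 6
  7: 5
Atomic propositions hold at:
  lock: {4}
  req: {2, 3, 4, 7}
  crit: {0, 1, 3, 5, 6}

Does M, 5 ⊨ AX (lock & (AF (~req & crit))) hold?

Sat(~req) = {0, 1, 5, 6}
Sat(~req & crit) = {0, 1, 5, 6}
AF (~req & crit): least fixpoint, start Z0 = {0, 1, 5, 6}, add states with every successor in Z. Z1 = {0, 1, 4, 5, 6, 7}; Z2 = {0, 1, 3, 4, 5, 6, 7}; Z3 = {0, 1, 2, 3, 4, 5, 6, 7}; fixed.
Sat(AF (~req & crit)) = {0, 1, 2, 3, 4, 5, 6, 7}
Sat(lock & (AF (~req & crit))) = {4}
Sat(AX (lock & (AF (~req & crit)))) = {s : every successor in {4}} = {0}
5 ∉ Sat(AX (lock & (AF (~req & crit)))) = {0}, so the formula does not hold at 5.

No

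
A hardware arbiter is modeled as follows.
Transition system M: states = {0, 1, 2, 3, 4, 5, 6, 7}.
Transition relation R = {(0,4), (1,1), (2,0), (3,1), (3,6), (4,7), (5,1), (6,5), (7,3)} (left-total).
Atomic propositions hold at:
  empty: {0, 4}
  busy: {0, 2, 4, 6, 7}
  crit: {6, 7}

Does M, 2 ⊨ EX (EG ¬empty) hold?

Sat(¬empty) = {1, 2, 3, 5, 6, 7}
EG ¬empty: greatest fixpoint, start Z0 = {1, 2, 3, 5, 6, 7}, keep only states in Sat with some successor in Z. Z1 = {1, 3, 5, 6, 7}; fixed.
Sat(EG ¬empty) = {1, 3, 5, 6, 7}
Sat(EX (EG ¬empty)) = {s : some successor in {1, 3, 5, 6, 7}} = {1, 3, 4, 5, 6, 7}
2 ∉ Sat(EX (EG ¬empty)) = {1, 3, 4, 5, 6, 7}, so the formula does not hold at 2.

No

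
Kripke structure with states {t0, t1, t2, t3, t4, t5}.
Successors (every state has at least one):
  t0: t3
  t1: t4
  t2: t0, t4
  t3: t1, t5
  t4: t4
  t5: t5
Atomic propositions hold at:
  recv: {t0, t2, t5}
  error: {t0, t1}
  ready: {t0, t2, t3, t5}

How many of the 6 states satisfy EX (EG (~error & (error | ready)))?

3

Sat(~error) = {t2, t3, t4, t5}
Sat(error | ready) = {t0, t1, t2, t3, t5}
Sat(~error & (error | ready)) = {t2, t3, t5}
EG (~error & (error | ready)): greatest fixpoint, start Z0 = {t2, t3, t5}, keep only states in Sat with some successor in Z. Z1 = {t3, t5}; fixed.
Sat(EG (~error & (error | ready))) = {t3, t5}
Sat(EX (EG (~error & (error | ready)))) = {s : some successor in {t3, t5}} = {t0, t3, t5}
|Sat(EX (EG (~error & (error | ready))))| = |{t0, t3, t5}| = 3.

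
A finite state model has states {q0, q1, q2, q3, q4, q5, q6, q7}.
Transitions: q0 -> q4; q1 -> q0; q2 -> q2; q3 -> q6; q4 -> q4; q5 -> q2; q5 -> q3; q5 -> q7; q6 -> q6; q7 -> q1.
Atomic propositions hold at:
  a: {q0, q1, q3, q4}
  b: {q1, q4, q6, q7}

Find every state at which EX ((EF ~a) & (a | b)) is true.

Sat(~a) = {q2, q5, q6, q7}
EF ~a: least fixpoint, start Z0 = {q2, q5, q6, q7}, add states with some successor in Z. Z1 = {q2, q3, q5, q6, q7}; fixed.
Sat(EF ~a) = {q2, q3, q5, q6, q7}
Sat(a | b) = {q0, q1, q3, q4, q6, q7}
Sat((EF ~a) & (a | b)) = {q3, q6, q7}
Sat(EX ((EF ~a) & (a | b))) = {s : some successor in {q3, q6, q7}} = {q3, q5, q6}

{q3, q5, q6}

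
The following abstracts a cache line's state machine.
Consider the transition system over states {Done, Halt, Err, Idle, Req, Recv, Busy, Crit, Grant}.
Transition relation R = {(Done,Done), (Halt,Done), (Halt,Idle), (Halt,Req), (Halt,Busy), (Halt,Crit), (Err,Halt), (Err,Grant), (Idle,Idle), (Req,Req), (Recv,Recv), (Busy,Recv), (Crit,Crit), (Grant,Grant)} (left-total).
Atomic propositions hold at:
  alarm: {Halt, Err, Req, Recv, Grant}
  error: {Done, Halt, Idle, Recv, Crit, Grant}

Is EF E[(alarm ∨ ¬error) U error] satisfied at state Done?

Yes

Sat(¬error) = {Err, Req, Busy}
Sat(alarm ∨ ¬error) = {Halt, Err, Req, Recv, Busy, Grant}
E[(alarm ∨ ¬error) U error]: least fixpoint, start Z0 = Sat(error) = {Done, Halt, Idle, Recv, Crit, Grant}, add states in Sat(alarm ∨ ¬error) with some successor in Z. Z1 = {Done, Halt, Err, Idle, Recv, Busy, Crit, Grant}; fixed.
Sat(E[(alarm ∨ ¬error) U error]) = {Done, Halt, Err, Idle, Recv, Busy, Crit, Grant}
EF E[(alarm ∨ ¬error) U error]: least fixpoint, start Z0 = {Done, Halt, Err, Idle, Recv, Busy, Crit, Grant}, add states with some successor in Z. Already a fixed point.
Sat(EF E[(alarm ∨ ¬error) U error]) = {Done, Halt, Err, Idle, Recv, Busy, Crit, Grant}
Done ∈ Sat(EF E[(alarm ∨ ¬error) U error]) = {Done, Halt, Err, Idle, Recv, Busy, Crit, Grant}, so the formula holds at Done.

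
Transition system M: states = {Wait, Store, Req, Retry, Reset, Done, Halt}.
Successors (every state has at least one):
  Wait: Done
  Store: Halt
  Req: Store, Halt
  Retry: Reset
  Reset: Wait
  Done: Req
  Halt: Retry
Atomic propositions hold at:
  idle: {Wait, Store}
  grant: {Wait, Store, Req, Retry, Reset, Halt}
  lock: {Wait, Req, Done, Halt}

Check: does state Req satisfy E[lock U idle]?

Yes

E[lock U idle]: least fixpoint, start Z0 = Sat(idle) = {Wait, Store}, add states in Sat(lock) with some successor in Z. Z1 = {Wait, Store, Req}; Z2 = {Wait, Store, Req, Done}; fixed.
Sat(E[lock U idle]) = {Wait, Store, Req, Done}
Req ∈ Sat(E[lock U idle]) = {Wait, Store, Req, Done}, so the formula holds at Req.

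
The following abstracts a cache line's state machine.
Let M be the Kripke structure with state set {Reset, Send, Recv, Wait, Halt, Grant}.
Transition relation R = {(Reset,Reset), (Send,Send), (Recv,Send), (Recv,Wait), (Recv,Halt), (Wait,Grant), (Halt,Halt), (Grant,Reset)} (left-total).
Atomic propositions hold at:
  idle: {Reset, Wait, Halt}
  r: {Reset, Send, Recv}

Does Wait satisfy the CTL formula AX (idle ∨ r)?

Sat(idle ∨ r) = {Reset, Send, Recv, Wait, Halt}
Sat(AX (idle ∨ r)) = {s : every successor in {Reset, Send, Recv, Wait, Halt}} = {Reset, Send, Recv, Halt, Grant}
Wait ∉ Sat(AX (idle ∨ r)) = {Reset, Send, Recv, Halt, Grant}, so the formula does not hold at Wait.

No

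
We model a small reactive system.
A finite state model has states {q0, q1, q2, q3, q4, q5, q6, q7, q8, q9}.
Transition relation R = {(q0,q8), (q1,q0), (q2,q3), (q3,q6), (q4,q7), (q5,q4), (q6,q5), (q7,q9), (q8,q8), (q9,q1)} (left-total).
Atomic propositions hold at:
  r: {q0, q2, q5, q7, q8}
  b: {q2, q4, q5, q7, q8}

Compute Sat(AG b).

AG b: greatest fixpoint, start Z0 = {q2, q4, q5, q7, q8}, keep only states in Sat with every successor in Z. Z1 = {q4, q5, q8}; Z2 = {q5, q8}; Z3 = {q8}; fixed.
Sat(AG b) = {q8}

{q8}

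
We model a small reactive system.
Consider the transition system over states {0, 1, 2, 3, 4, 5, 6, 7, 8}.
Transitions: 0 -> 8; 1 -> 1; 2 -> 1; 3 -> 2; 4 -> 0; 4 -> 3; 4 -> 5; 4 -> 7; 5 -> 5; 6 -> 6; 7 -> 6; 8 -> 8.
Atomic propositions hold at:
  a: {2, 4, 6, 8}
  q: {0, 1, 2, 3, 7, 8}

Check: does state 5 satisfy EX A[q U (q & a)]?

Sat(q & a) = {2, 8}
A[q U (q & a)]: least fixpoint, start Z0 = Sat((q & a)) = {2, 8}, add states in Sat(q) with every successor in Z. Z1 = {0, 2, 3, 8}; fixed.
Sat(A[q U (q & a)]) = {0, 2, 3, 8}
Sat(EX A[q U (q & a)]) = {s : some successor in {0, 2, 3, 8}} = {0, 3, 4, 8}
5 ∉ Sat(EX A[q U (q & a)]) = {0, 3, 4, 8}, so the formula does not hold at 5.

No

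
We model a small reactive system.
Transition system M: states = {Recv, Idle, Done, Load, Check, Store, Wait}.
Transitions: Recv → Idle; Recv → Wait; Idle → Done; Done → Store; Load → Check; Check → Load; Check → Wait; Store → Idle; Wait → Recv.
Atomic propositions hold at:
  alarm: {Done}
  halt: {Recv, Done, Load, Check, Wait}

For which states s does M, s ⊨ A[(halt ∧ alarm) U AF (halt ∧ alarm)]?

{Idle, Done, Store}

Sat(halt ∧ alarm) = {Done}
AF (halt ∧ alarm): least fixpoint, start Z0 = {Done}, add states with every successor in Z. Z1 = {Idle, Done}; Z2 = {Idle, Done, Store}; fixed.
Sat(AF (halt ∧ alarm)) = {Idle, Done, Store}
A[(halt ∧ alarm) U AF (halt ∧ alarm)]: least fixpoint, start Z0 = Sat(AF (halt ∧ alarm)) = {Idle, Done, Store}, add states in Sat(halt ∧ alarm) with every successor in Z. Already a fixed point.
Sat(A[(halt ∧ alarm) U AF (halt ∧ alarm)]) = {Idle, Done, Store}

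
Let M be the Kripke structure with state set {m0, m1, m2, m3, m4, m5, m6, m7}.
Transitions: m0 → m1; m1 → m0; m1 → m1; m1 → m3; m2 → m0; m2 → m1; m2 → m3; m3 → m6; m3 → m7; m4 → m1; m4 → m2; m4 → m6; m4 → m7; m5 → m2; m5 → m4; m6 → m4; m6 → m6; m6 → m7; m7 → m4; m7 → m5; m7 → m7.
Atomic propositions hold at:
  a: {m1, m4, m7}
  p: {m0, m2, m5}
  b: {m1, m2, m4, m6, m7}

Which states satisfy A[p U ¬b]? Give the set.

{m0, m3, m5}

Sat(¬b) = {m0, m3, m5}
A[p U ¬b]: least fixpoint, start Z0 = Sat(¬b) = {m0, m3, m5}, add states in Sat(p) with every successor in Z. Already a fixed point.
Sat(A[p U ¬b]) = {m0, m3, m5}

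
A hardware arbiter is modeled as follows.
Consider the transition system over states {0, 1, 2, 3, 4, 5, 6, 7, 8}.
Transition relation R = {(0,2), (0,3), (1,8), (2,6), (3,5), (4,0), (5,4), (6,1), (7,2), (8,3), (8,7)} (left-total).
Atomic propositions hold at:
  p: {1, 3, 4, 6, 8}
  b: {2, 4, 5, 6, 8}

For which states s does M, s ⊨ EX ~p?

Sat(~p) = {0, 2, 5, 7}
Sat(EX ~p) = {s : some successor in {0, 2, 5, 7}} = {0, 3, 4, 7, 8}

{0, 3, 4, 7, 8}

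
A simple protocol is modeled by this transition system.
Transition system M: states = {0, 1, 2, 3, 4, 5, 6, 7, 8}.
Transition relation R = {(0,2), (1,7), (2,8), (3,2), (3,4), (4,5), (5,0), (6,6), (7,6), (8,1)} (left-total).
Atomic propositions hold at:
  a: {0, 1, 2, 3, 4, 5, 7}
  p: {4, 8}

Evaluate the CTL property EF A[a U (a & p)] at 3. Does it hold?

Yes

Sat(a & p) = {4}
A[a U (a & p)]: least fixpoint, start Z0 = Sat((a & p)) = {4}, add states in Sat(a) with every successor in Z. Already a fixed point.
Sat(A[a U (a & p)]) = {4}
EF A[a U (a & p)]: least fixpoint, start Z0 = {4}, add states with some successor in Z. Z1 = {3, 4}; fixed.
Sat(EF A[a U (a & p)]) = {3, 4}
3 ∈ Sat(EF A[a U (a & p)]) = {3, 4}, so the formula holds at 3.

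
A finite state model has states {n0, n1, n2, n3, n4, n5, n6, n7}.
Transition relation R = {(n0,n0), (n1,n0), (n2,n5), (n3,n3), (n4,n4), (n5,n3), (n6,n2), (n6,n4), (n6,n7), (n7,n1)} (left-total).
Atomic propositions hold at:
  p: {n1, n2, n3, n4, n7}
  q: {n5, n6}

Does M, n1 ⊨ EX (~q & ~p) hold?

Yes

Sat(~q) = {n0, n1, n2, n3, n4, n7}
Sat(~p) = {n0, n5, n6}
Sat(~q & ~p) = {n0}
Sat(EX (~q & ~p)) = {s : some successor in {n0}} = {n0, n1}
n1 ∈ Sat(EX (~q & ~p)) = {n0, n1}, so the formula holds at n1.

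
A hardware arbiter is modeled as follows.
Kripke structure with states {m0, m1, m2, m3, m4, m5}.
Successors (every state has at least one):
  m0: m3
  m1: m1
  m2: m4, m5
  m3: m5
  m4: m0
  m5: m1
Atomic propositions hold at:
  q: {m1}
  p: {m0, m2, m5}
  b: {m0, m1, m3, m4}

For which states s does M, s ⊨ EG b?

EG b: greatest fixpoint, start Z0 = {m0, m1, m3, m4}, keep only states in Sat with some successor in Z. Z1 = {m0, m1, m4}; Z2 = {m1, m4}; Z3 = {m1}; fixed.
Sat(EG b) = {m1}

{m1}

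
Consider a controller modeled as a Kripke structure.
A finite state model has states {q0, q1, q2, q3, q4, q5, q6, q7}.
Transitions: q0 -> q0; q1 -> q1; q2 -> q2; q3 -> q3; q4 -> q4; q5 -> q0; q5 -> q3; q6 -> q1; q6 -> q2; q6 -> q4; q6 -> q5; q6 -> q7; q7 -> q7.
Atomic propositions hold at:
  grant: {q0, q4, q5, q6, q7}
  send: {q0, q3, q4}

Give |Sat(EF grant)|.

EF grant: least fixpoint, start Z0 = {q0, q4, q5, q6, q7}, add states with some successor in Z. Already a fixed point.
Sat(EF grant) = {q0, q4, q5, q6, q7}
|Sat(EF grant)| = |{q0, q4, q5, q6, q7}| = 5.

5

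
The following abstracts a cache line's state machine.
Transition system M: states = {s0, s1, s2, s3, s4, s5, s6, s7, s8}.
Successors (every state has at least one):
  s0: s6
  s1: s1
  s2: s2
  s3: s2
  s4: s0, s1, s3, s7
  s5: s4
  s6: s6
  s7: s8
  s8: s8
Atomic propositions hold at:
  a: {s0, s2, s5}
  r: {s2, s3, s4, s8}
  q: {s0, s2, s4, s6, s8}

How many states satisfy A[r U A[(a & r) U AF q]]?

Sat(a & r) = {s2}
AF q: least fixpoint, start Z0 = {s0, s2, s4, s6, s8}, add states with every successor in Z. Z1 = {s0, s2, s3, s4, s5, s6, s7, s8}; fixed.
Sat(AF q) = {s0, s2, s3, s4, s5, s6, s7, s8}
A[(a & r) U AF q]: least fixpoint, start Z0 = Sat(AF q) = {s0, s2, s3, s4, s5, s6, s7, s8}, add states in Sat(a & r) with every successor in Z. Already a fixed point.
Sat(A[(a & r) U AF q]) = {s0, s2, s3, s4, s5, s6, s7, s8}
A[r U A[(a & r) U AF q]]: least fixpoint, start Z0 = Sat(A[(a & r) U AF q]) = {s0, s2, s3, s4, s5, s6, s7, s8}, add states in Sat(r) with every successor in Z. Already a fixed point.
Sat(A[r U A[(a & r) U AF q]]) = {s0, s2, s3, s4, s5, s6, s7, s8}
|Sat(A[r U A[(a & r) U AF q]])| = |{s0, s2, s3, s4, s5, s6, s7, s8}| = 8.

8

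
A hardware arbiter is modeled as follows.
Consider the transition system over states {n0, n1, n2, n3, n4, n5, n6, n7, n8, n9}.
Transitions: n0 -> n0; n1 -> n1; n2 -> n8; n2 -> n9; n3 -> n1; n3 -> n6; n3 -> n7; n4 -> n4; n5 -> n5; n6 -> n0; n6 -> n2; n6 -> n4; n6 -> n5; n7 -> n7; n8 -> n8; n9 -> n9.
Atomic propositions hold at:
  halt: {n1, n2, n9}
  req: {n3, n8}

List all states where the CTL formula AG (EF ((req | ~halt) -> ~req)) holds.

{n0, n1, n4, n5, n7, n9}

Sat(~halt) = {n0, n3, n4, n5, n6, n7, n8}
Sat(req | ~halt) = {n0, n3, n4, n5, n6, n7, n8}
Sat(~req) = {n0, n1, n2, n4, n5, n6, n7, n9}
Sat((req | ~halt) -> ~req) = {n0, n1, n2, n4, n5, n6, n7, n9}
EF ((req | ~halt) -> ~req): least fixpoint, start Z0 = {n0, n1, n2, n4, n5, n6, n7, n9}, add states with some successor in Z. Z1 = {n0, n1, n2, n3, n4, n5, n6, n7, n9}; fixed.
Sat(EF ((req | ~halt) -> ~req)) = {n0, n1, n2, n3, n4, n5, n6, n7, n9}
AG (EF ((req | ~halt) -> ~req)): greatest fixpoint, start Z0 = {n0, n1, n2, n3, n4, n5, n6, n7, n9}, keep only states in Sat with every successor in Z. Z1 = {n0, n1, n3, n4, n5, n6, n7, n9}; Z2 = {n0, n1, n3, n4, n5, n7, n9}; Z3 = {n0, n1, n4, n5, n7, n9}; fixed.
Sat(AG (EF ((req | ~halt) -> ~req))) = {n0, n1, n4, n5, n7, n9}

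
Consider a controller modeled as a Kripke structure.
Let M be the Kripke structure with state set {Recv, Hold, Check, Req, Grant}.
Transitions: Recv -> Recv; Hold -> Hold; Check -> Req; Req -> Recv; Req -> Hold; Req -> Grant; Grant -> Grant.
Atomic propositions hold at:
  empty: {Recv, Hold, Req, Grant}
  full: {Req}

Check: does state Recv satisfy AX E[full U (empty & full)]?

Sat(empty & full) = {Req}
E[full U (empty & full)]: least fixpoint, start Z0 = Sat((empty & full)) = {Req}, add states in Sat(full) with some successor in Z. Already a fixed point.
Sat(E[full U (empty & full)]) = {Req}
Sat(AX E[full U (empty & full)]) = {s : every successor in {Req}} = {Check}
Recv ∉ Sat(AX E[full U (empty & full)]) = {Check}, so the formula does not hold at Recv.

No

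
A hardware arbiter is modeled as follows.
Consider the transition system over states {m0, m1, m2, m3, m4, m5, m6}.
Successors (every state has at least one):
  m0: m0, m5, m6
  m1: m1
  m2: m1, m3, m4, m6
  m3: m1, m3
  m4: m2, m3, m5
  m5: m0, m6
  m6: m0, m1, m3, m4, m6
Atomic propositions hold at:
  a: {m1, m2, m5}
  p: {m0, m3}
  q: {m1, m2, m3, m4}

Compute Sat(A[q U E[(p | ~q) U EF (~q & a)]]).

{m0, m2, m4, m5, m6}

Sat(~q) = {m0, m5, m6}
Sat(p | ~q) = {m0, m3, m5, m6}
Sat(~q & a) = {m5}
EF (~q & a): least fixpoint, start Z0 = {m5}, add states with some successor in Z. Z1 = {m0, m4, m5}; Z2 = {m0, m2, m4, m5, m6}; fixed.
Sat(EF (~q & a)) = {m0, m2, m4, m5, m6}
E[(p | ~q) U EF (~q & a)]: least fixpoint, start Z0 = Sat(EF (~q & a)) = {m0, m2, m4, m5, m6}, add states in Sat(p | ~q) with some successor in Z. Already a fixed point.
Sat(E[(p | ~q) U EF (~q & a)]) = {m0, m2, m4, m5, m6}
A[q U E[(p | ~q) U EF (~q & a)]]: least fixpoint, start Z0 = Sat(E[(p | ~q) U EF (~q & a)]) = {m0, m2, m4, m5, m6}, add states in Sat(q) with every successor in Z. Already a fixed point.
Sat(A[q U E[(p | ~q) U EF (~q & a)]]) = {m0, m2, m4, m5, m6}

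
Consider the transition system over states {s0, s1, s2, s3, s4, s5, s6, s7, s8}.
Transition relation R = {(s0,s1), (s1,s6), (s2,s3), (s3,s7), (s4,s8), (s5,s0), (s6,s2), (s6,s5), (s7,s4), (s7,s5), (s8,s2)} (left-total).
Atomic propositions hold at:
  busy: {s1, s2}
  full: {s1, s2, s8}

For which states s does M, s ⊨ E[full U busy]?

{s1, s2, s8}

E[full U busy]: least fixpoint, start Z0 = Sat(busy) = {s1, s2}, add states in Sat(full) with some successor in Z. Z1 = {s1, s2, s8}; fixed.
Sat(E[full U busy]) = {s1, s2, s8}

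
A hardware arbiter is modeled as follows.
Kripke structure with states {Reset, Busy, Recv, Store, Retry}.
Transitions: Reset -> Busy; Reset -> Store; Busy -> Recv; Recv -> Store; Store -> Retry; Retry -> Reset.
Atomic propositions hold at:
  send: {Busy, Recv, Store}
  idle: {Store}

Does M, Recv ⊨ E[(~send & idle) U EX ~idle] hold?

Sat(~send) = {Reset, Retry}
Sat(~send & idle) = ∅
Sat(~idle) = {Reset, Busy, Recv, Retry}
Sat(EX ~idle) = {s : some successor in {Reset, Busy, Recv, Retry}} = {Reset, Busy, Store, Retry}
E[(~send & idle) U EX ~idle]: least fixpoint, start Z0 = Sat(EX ~idle) = {Reset, Busy, Store, Retry}, add states in Sat(~send & idle) with some successor in Z. Already a fixed point.
Sat(E[(~send & idle) U EX ~idle]) = {Reset, Busy, Store, Retry}
Recv ∉ Sat(E[(~send & idle) U EX ~idle]) = {Reset, Busy, Store, Retry}, so the formula does not hold at Recv.

No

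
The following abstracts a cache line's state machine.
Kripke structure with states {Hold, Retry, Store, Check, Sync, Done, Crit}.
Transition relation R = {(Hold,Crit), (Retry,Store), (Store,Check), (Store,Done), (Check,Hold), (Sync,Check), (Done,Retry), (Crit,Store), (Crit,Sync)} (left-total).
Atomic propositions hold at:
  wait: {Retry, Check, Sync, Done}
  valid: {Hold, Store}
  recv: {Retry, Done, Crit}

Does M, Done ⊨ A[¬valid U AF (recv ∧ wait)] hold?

Sat(¬valid) = {Retry, Check, Sync, Done, Crit}
Sat(recv ∧ wait) = {Retry, Done}
AF (recv ∧ wait): least fixpoint, start Z0 = {Retry, Done}, add states with every successor in Z. Already a fixed point.
Sat(AF (recv ∧ wait)) = {Retry, Done}
A[¬valid U AF (recv ∧ wait)]: least fixpoint, start Z0 = Sat(AF (recv ∧ wait)) = {Retry, Done}, add states in Sat(¬valid) with every successor in Z. Already a fixed point.
Sat(A[¬valid U AF (recv ∧ wait)]) = {Retry, Done}
Done ∈ Sat(A[¬valid U AF (recv ∧ wait)]) = {Retry, Done}, so the formula holds at Done.

Yes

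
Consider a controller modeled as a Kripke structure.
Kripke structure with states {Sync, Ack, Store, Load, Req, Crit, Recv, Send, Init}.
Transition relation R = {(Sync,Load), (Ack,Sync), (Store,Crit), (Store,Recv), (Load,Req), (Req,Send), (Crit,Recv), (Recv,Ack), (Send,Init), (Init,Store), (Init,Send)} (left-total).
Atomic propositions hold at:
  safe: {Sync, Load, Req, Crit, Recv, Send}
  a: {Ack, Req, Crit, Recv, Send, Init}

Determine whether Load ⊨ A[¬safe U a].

No

Sat(¬safe) = {Ack, Store, Init}
A[¬safe U a]: least fixpoint, start Z0 = Sat(a) = {Ack, Req, Crit, Recv, Send, Init}, add states in Sat(¬safe) with every successor in Z. Z1 = {Ack, Store, Req, Crit, Recv, Send, Init}; fixed.
Sat(A[¬safe U a]) = {Ack, Store, Req, Crit, Recv, Send, Init}
Load ∉ Sat(A[¬safe U a]) = {Ack, Store, Req, Crit, Recv, Send, Init}, so the formula does not hold at Load.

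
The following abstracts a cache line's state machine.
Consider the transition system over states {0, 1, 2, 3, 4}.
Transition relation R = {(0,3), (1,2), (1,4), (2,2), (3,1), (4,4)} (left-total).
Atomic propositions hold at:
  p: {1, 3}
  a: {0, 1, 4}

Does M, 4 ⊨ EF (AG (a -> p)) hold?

Sat(a -> p) = {1, 2, 3}
AG (a -> p): greatest fixpoint, start Z0 = {1, 2, 3}, keep only states in Sat with every successor in Z. Z1 = {2, 3}; Z2 = {2}; fixed.
Sat(AG (a -> p)) = {2}
EF (AG (a -> p)): least fixpoint, start Z0 = {2}, add states with some successor in Z. Z1 = {1, 2}; Z2 = {1, 2, 3}; Z3 = {0, 1, 2, 3}; fixed.
Sat(EF (AG (a -> p))) = {0, 1, 2, 3}
4 ∉ Sat(EF (AG (a -> p))) = {0, 1, 2, 3}, so the formula does not hold at 4.

No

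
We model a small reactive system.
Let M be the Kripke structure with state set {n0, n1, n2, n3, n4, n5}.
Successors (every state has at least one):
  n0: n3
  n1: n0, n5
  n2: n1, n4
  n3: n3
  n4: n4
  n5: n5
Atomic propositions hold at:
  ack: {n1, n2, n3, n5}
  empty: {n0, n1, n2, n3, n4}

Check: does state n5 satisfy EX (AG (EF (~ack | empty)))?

No

Sat(~ack) = {n0, n4}
Sat(~ack | empty) = {n0, n1, n2, n3, n4}
EF (~ack | empty): least fixpoint, start Z0 = {n0, n1, n2, n3, n4}, add states with some successor in Z. Already a fixed point.
Sat(EF (~ack | empty)) = {n0, n1, n2, n3, n4}
AG (EF (~ack | empty)): greatest fixpoint, start Z0 = {n0, n1, n2, n3, n4}, keep only states in Sat with every successor in Z. Z1 = {n0, n2, n3, n4}; Z2 = {n0, n3, n4}; fixed.
Sat(AG (EF (~ack | empty))) = {n0, n3, n4}
Sat(EX (AG (EF (~ack | empty)))) = {s : some successor in {n0, n3, n4}} = {n0, n1, n2, n3, n4}
n5 ∉ Sat(EX (AG (EF (~ack | empty)))) = {n0, n1, n2, n3, n4}, so the formula does not hold at n5.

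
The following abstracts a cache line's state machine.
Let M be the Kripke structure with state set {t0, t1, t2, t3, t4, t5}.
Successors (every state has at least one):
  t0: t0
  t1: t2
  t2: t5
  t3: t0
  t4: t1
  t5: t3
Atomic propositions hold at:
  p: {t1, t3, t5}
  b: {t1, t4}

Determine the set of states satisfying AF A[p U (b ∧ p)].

Sat(b ∧ p) = {t1}
A[p U (b ∧ p)]: least fixpoint, start Z0 = Sat((b ∧ p)) = {t1}, add states in Sat(p) with every successor in Z. Already a fixed point.
Sat(A[p U (b ∧ p)]) = {t1}
AF A[p U (b ∧ p)]: least fixpoint, start Z0 = {t1}, add states with every successor in Z. Z1 = {t1, t4}; fixed.
Sat(AF A[p U (b ∧ p)]) = {t1, t4}

{t1, t4}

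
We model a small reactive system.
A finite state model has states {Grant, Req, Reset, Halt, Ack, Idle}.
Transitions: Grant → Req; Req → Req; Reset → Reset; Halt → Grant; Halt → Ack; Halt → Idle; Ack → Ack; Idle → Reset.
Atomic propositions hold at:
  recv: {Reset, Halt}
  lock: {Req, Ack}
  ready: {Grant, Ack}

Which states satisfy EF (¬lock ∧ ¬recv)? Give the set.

Sat(¬lock) = {Grant, Reset, Halt, Idle}
Sat(¬recv) = {Grant, Req, Ack, Idle}
Sat(¬lock ∧ ¬recv) = {Grant, Idle}
EF (¬lock ∧ ¬recv): least fixpoint, start Z0 = {Grant, Idle}, add states with some successor in Z. Z1 = {Grant, Halt, Idle}; fixed.
Sat(EF (¬lock ∧ ¬recv)) = {Grant, Halt, Idle}

{Grant, Halt, Idle}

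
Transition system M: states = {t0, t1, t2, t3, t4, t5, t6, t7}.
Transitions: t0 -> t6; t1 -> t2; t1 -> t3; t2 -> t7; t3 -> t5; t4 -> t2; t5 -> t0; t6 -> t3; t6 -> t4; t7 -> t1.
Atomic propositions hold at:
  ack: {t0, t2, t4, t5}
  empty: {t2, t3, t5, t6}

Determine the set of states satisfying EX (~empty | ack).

{t1, t2, t3, t4, t5, t6, t7}

Sat(~empty) = {t0, t1, t4, t7}
Sat(~empty | ack) = {t0, t1, t2, t4, t5, t7}
Sat(EX (~empty | ack)) = {s : some successor in {t0, t1, t2, t4, t5, t7}} = {t1, t2, t3, t4, t5, t6, t7}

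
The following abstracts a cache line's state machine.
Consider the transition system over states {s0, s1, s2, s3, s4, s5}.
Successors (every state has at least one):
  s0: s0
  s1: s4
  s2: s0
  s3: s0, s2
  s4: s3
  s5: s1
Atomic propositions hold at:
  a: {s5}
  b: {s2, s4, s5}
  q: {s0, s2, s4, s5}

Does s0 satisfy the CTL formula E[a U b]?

E[a U b]: least fixpoint, start Z0 = Sat(b) = {s2, s4, s5}, add states in Sat(a) with some successor in Z. Already a fixed point.
Sat(E[a U b]) = {s2, s4, s5}
s0 ∉ Sat(E[a U b]) = {s2, s4, s5}, so the formula does not hold at s0.

No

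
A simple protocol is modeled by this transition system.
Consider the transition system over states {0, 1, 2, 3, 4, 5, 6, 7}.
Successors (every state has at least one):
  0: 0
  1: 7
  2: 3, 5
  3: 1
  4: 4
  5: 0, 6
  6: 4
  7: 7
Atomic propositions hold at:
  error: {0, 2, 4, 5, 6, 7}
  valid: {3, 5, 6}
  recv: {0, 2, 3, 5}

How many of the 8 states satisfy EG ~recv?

Sat(~recv) = {1, 4, 6, 7}
EG ~recv: greatest fixpoint, start Z0 = {1, 4, 6, 7}, keep only states in Sat with some successor in Z. Already a fixed point.
Sat(EG ~recv) = {1, 4, 6, 7}
|Sat(EG ~recv)| = |{1, 4, 6, 7}| = 4.

4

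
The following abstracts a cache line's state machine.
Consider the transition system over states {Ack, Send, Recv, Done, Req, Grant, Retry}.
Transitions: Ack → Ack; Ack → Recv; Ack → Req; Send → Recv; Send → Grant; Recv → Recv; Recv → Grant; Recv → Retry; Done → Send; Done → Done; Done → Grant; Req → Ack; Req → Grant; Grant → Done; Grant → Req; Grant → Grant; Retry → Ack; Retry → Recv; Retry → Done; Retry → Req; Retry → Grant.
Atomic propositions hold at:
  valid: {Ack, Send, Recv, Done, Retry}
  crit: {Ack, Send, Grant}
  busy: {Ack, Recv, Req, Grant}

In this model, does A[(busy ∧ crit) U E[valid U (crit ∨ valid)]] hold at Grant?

Sat(busy ∧ crit) = {Ack, Grant}
Sat(crit ∨ valid) = {Ack, Send, Recv, Done, Grant, Retry}
E[valid U (crit ∨ valid)]: least fixpoint, start Z0 = Sat((crit ∨ valid)) = {Ack, Send, Recv, Done, Grant, Retry}, add states in Sat(valid) with some successor in Z. Already a fixed point.
Sat(E[valid U (crit ∨ valid)]) = {Ack, Send, Recv, Done, Grant, Retry}
A[(busy ∧ crit) U E[valid U (crit ∨ valid)]]: least fixpoint, start Z0 = Sat(E[valid U (crit ∨ valid)]) = {Ack, Send, Recv, Done, Grant, Retry}, add states in Sat(busy ∧ crit) with every successor in Z. Already a fixed point.
Sat(A[(busy ∧ crit) U E[valid U (crit ∨ valid)]]) = {Ack, Send, Recv, Done, Grant, Retry}
Grant ∈ Sat(A[(busy ∧ crit) U E[valid U (crit ∨ valid)]]) = {Ack, Send, Recv, Done, Grant, Retry}, so the formula holds at Grant.

Yes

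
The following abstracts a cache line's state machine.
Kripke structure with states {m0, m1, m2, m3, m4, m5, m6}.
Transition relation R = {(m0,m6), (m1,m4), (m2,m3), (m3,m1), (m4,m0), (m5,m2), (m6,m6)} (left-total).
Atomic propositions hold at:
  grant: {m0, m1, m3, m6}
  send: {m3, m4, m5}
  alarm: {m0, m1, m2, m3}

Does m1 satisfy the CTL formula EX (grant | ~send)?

No

Sat(~send) = {m0, m1, m2, m6}
Sat(grant | ~send) = {m0, m1, m2, m3, m6}
Sat(EX (grant | ~send)) = {s : some successor in {m0, m1, m2, m3, m6}} = {m0, m2, m3, m4, m5, m6}
m1 ∉ Sat(EX (grant | ~send)) = {m0, m2, m3, m4, m5, m6}, so the formula does not hold at m1.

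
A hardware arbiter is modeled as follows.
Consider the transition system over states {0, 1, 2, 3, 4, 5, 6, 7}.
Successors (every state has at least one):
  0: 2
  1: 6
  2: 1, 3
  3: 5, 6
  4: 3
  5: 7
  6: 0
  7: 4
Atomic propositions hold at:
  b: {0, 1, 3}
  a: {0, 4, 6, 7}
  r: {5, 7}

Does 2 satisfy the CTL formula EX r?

No

Sat(EX r) = {s : some successor in {5, 7}} = {3, 5}
2 ∉ Sat(EX r) = {3, 5}, so the formula does not hold at 2.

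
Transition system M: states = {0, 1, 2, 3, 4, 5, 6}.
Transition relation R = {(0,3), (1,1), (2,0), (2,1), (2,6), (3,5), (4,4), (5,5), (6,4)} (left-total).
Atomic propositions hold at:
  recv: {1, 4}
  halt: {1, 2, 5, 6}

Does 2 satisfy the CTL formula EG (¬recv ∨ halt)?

Sat(¬recv) = {0, 2, 3, 5, 6}
Sat(¬recv ∨ halt) = {0, 1, 2, 3, 5, 6}
EG (¬recv ∨ halt): greatest fixpoint, start Z0 = {0, 1, 2, 3, 5, 6}, keep only states in Sat with some successor in Z. Z1 = {0, 1, 2, 3, 5}; fixed.
Sat(EG (¬recv ∨ halt)) = {0, 1, 2, 3, 5}
2 ∈ Sat(EG (¬recv ∨ halt)) = {0, 1, 2, 3, 5}, so the formula holds at 2.

Yes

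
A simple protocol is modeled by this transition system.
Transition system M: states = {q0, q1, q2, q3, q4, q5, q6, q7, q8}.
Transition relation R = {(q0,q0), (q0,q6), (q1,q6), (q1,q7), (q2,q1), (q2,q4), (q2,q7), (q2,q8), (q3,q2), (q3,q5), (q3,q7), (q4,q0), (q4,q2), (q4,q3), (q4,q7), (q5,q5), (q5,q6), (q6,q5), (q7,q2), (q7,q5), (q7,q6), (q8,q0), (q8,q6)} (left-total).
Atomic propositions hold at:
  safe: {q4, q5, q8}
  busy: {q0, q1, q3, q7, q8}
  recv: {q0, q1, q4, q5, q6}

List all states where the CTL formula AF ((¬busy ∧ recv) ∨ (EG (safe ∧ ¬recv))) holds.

{q4, q5, q6}

Sat(¬busy) = {q2, q4, q5, q6}
Sat(¬busy ∧ recv) = {q4, q5, q6}
Sat(¬recv) = {q2, q3, q7, q8}
Sat(safe ∧ ¬recv) = {q8}
EG (safe ∧ ¬recv): greatest fixpoint, start Z0 = {q8}, keep only states in Sat with some successor in Z. Z1 = ∅; fixed.
Sat(EG (safe ∧ ¬recv)) = ∅
Sat((¬busy ∧ recv) ∨ (EG (safe ∧ ¬recv))) = {q4, q5, q6}
AF ((¬busy ∧ recv) ∨ (EG (safe ∧ ¬recv))): least fixpoint, start Z0 = {q4, q5, q6}, add states with every successor in Z. Already a fixed point.
Sat(AF ((¬busy ∧ recv) ∨ (EG (safe ∧ ¬recv)))) = {q4, q5, q6}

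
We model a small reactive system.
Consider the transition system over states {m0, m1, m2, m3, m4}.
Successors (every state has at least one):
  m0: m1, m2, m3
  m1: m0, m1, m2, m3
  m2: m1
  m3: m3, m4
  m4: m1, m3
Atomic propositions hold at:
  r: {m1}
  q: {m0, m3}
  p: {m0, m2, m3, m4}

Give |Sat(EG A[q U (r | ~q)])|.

3

Sat(~q) = {m1, m2, m4}
Sat(r | ~q) = {m1, m2, m4}
A[q U (r | ~q)]: least fixpoint, start Z0 = Sat((r | ~q)) = {m1, m2, m4}, add states in Sat(q) with every successor in Z. Already a fixed point.
Sat(A[q U (r | ~q)]) = {m1, m2, m4}
EG A[q U (r | ~q)]: greatest fixpoint, start Z0 = {m1, m2, m4}, keep only states in Sat with some successor in Z. Already a fixed point.
Sat(EG A[q U (r | ~q)]) = {m1, m2, m4}
|Sat(EG A[q U (r | ~q)])| = |{m1, m2, m4}| = 3.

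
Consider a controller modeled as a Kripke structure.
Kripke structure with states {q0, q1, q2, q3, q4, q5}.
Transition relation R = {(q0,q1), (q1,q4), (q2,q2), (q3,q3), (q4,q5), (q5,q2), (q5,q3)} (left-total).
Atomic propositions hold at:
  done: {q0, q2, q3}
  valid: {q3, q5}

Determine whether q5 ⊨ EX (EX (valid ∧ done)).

Yes

Sat(valid ∧ done) = {q3}
Sat(EX (valid ∧ done)) = {s : some successor in {q3}} = {q3, q5}
Sat(EX (EX (valid ∧ done))) = {s : some successor in {q3, q5}} = {q3, q4, q5}
q5 ∈ Sat(EX (EX (valid ∧ done))) = {q3, q4, q5}, so the formula holds at q5.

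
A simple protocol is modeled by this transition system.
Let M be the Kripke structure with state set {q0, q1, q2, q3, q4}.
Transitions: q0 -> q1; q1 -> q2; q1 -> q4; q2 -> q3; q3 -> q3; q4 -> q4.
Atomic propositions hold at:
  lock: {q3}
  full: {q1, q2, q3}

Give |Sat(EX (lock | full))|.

Sat(lock | full) = {q1, q2, q3}
Sat(EX (lock | full)) = {s : some successor in {q1, q2, q3}} = {q0, q1, q2, q3}
|Sat(EX (lock | full))| = |{q0, q1, q2, q3}| = 4.

4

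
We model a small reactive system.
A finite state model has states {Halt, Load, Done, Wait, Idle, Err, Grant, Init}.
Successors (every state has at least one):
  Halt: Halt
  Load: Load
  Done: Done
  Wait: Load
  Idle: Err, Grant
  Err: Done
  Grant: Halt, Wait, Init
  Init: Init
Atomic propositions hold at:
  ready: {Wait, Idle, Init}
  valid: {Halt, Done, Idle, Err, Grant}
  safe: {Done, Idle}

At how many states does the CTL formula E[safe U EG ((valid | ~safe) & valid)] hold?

5

Sat(~safe) = {Halt, Load, Wait, Err, Grant, Init}
Sat(valid | ~safe) = {Halt, Load, Done, Wait, Idle, Err, Grant, Init}
Sat((valid | ~safe) & valid) = {Halt, Done, Idle, Err, Grant}
EG ((valid | ~safe) & valid): greatest fixpoint, start Z0 = {Halt, Done, Idle, Err, Grant}, keep only states in Sat with some successor in Z. Already a fixed point.
Sat(EG ((valid | ~safe) & valid)) = {Halt, Done, Idle, Err, Grant}
E[safe U EG ((valid | ~safe) & valid)]: least fixpoint, start Z0 = Sat(EG ((valid | ~safe) & valid)) = {Halt, Done, Idle, Err, Grant}, add states in Sat(safe) with some successor in Z. Already a fixed point.
Sat(E[safe U EG ((valid | ~safe) & valid)]) = {Halt, Done, Idle, Err, Grant}
|Sat(E[safe U EG ((valid | ~safe) & valid)])| = |{Halt, Done, Idle, Err, Grant}| = 5.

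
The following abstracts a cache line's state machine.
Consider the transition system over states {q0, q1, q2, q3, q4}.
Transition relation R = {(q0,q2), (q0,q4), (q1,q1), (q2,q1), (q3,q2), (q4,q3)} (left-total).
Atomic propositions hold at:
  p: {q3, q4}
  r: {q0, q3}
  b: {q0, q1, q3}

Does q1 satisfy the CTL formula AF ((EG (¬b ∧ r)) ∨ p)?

Sat(¬b) = {q2, q4}
Sat(¬b ∧ r) = ∅
EG (¬b ∧ r): greatest fixpoint, start Z0 = ∅, keep only states in Sat with some successor in Z. Already a fixed point.
Sat(EG (¬b ∧ r)) = ∅
Sat((EG (¬b ∧ r)) ∨ p) = {q3, q4}
AF ((EG (¬b ∧ r)) ∨ p): least fixpoint, start Z0 = {q3, q4}, add states with every successor in Z. Already a fixed point.
Sat(AF ((EG (¬b ∧ r)) ∨ p)) = {q3, q4}
q1 ∉ Sat(AF ((EG (¬b ∧ r)) ∨ p)) = {q3, q4}, so the formula does not hold at q1.

No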